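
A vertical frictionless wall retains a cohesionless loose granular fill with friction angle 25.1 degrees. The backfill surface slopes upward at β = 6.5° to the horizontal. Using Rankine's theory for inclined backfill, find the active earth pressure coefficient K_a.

K_a = cos β · (cos β − √(cos²β − cos²φ)) / (cos β + √(cos²β − cos²φ)).
cos β = 0.9936, cos φ = 0.9056, √(cos²β − cos²φ) = 0.4088.
K_a = 0.9936 × (0.9936 − 0.4088)/(0.9936 + 0.4088) = 0.4143.

0.414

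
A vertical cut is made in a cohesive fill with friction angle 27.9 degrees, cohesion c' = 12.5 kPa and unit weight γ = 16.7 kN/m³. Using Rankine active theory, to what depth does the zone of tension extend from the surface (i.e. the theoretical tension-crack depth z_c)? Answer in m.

K_a = tan²(45° − 27.9°/2) = 0.3625; √K_a = 0.6020.
The active pressure is zero where K_a γ z = 2c√K_a, so z_c = 2c/(γ√K_a) = 2×12.5/(16.7×0.6020) = 2.487 m.

2.49 m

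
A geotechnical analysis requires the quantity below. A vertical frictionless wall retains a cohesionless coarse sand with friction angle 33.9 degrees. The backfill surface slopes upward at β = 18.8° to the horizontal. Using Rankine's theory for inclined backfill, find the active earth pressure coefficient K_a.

0.332

K_a = cos β · (cos β − √(cos²β − cos²φ)) / (cos β + √(cos²β − cos²φ)).
cos β = 0.9466, cos φ = 0.8300, √(cos²β − cos²φ) = 0.4552.
K_a = 0.9466 × (0.9466 − 0.4552)/(0.9466 + 0.4552) = 0.3319.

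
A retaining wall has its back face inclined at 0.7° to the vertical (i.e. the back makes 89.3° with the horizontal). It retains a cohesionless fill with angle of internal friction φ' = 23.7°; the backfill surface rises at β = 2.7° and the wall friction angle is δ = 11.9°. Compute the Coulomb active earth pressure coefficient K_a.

0.406

K_a = sin²(α+φ) / [sin²α · sin(α−δ) · (1 + √{sin(φ+δ)sin(φ−β) / (sin(α−δ)sin(α+β))})²].
With α = 89.3°, φ = 23.7°, δ = 11.9°, β = 2.7°: K_a = 0.4060.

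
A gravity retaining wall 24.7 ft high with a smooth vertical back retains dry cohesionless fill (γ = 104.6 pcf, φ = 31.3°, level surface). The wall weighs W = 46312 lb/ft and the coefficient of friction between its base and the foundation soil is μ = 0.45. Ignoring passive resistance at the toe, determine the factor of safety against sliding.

2.07

K_a = tan²(45° − 31.3°/2) = 0.3162.
P_a = ½K_aγH² = 0.5×0.3162×104.6×24.7² = 10090 lb/ft, acting at H/3 = 8.233 ft above the base.
FS_sliding = μW / P_a = 0.45×46312 / 10090 = 2.066.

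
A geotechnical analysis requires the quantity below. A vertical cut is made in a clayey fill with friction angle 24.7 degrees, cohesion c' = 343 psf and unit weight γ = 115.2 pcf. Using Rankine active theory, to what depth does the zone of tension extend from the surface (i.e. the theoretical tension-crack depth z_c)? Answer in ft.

K_a = tan²(45° − 24.7°/2) = 0.4106; √K_a = 0.6408.
The active pressure is zero where K_a γ z = 2c√K_a, so z_c = 2c/(γ√K_a) = 2×343/(115.2×0.6408) = 9.293 ft.

9.29 ft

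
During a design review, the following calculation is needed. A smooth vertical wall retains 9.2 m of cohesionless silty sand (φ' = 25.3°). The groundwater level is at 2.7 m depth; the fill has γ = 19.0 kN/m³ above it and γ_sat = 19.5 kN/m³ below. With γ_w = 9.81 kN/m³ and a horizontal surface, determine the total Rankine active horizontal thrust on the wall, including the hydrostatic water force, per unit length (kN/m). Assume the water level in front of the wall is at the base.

451 kN/m

K_a = tan²(45° − φ/2) = 0.4012.
γ' = 19.5 − 9.81 = 9.690 kN/m³. Depth below WT = 6.5 m.
σ'_h at WT = K_a γ d_w = 20.58 kPa; at base = 20.58 + K_a γ' × 6.5 = 45.85 kPa.
P₁ (0–2.7 m) = ½×20.58×2.7 = 27.78. P₂ (2.7–9.2 m) = ½(20.58+45.85)×6.5 = 215.9.
P_w = ½ γ_w h₂² = 0.5×9.81×6.5² = 207.2. Total = 27.78+215.9+207.2 = 450.9 kN/m.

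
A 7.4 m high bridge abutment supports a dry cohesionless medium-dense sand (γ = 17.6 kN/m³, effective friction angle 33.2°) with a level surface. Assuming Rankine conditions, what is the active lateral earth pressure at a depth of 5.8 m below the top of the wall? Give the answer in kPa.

29.8 kPa

K_a = (1 − sin φ)/(1 + sin φ) = 0.2924.
σ_h = K_a γ z = 0.2924 × 17.6 × 5.8 = 29.84 kPa.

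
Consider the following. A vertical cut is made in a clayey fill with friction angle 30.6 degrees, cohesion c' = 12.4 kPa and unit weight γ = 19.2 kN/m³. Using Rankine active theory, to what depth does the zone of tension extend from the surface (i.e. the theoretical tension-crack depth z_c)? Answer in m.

2.26 m

K_a = tan²(45° − 30.6°/2) = 0.3253; √K_a = 0.5704.
The active pressure is zero where K_a γ z = 2c√K_a, so z_c = 2c/(γ√K_a) = 2×12.4/(19.2×0.5704) = 2.265 m.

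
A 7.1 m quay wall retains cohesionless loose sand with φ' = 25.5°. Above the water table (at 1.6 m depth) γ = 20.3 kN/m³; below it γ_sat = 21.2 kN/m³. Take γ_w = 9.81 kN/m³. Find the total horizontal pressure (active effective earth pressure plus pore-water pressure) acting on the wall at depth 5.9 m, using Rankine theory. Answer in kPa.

74.6 kPa

K_a = (1 − sin φ)/(1 + sin φ) = 0.3981.
γ' = 21.2 − 9.81 = 11.39 kN/m³.
Effective vertical stress at 5.9 m: σ'_v = 20.3×1.6 + 11.39×4.30 = 81.46 kPa.
σ'_h = K_a σ'_v = 0.3981 × 81.46 = 32.43 kPa; u = γ_w × 4.30 = 42.18 kPa.
Total σ_h = 32.43 + 42.18 = 74.61 kPa.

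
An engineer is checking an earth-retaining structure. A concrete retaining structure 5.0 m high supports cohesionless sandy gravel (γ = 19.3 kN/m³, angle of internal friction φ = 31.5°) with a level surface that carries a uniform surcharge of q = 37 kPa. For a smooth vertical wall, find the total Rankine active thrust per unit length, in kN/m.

K_a = tan²(45° − φ/2) = 0.3136.
Soil triangle: ½ K_a γ H² = 0.5×0.3136×19.3×5.0² = 75.66 kN/m.
Surcharge rectangle: K_a q H = 0.3136×37×5.0 = 58.02 kN/m.
Total = 75.66 + 58.02 = 133.7 kN/m.

134 kN/m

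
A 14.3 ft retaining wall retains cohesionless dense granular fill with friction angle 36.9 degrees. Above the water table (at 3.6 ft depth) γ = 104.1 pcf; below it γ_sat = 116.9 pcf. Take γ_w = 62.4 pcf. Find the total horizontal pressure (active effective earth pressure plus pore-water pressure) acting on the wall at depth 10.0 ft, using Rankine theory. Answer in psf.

580 psf

K_a = (1 − sin φ)/(1 + sin φ) = 0.2497.
γ' = 116.9 − 62.4 = 54.50 pcf.
Effective vertical stress at 10.0 ft: σ'_v = 104.1×3.6 + 54.50×6.40 = 723.6 psf.
σ'_h = K_a σ'_v = 0.2497 × 723.6 = 180.7 psf; u = γ_w × 6.40 = 399.4 psf.
Total σ_h = 180.7 + 399.4 = 580.0 psf.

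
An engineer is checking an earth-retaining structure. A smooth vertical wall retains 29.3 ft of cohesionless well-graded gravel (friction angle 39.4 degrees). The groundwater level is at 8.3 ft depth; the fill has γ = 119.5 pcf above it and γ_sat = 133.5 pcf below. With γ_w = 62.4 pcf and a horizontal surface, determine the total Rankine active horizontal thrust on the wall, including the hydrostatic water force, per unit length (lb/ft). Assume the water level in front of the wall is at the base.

22800 lb/ft

K_a = tan²(45° − φ/2) = 0.2234.
γ' = 133.5 − 62.4 = 71.10 pcf. Depth below WT = 21.0 ft.
σ'_h at WT = K_a γ d_w = 221.6 psf; at base = 221.6 + K_a γ' × 21.0 = 555.2 psf.
P₁ (0–8.3 ft) = ½×221.6×8.3 = 919.7. P₂ (8.3–29.3 ft) = ½(221.6+555.2)×21.0 = 8157.
P_w = ½ γ_w h₂² = 0.5×62.4×21.0² = 13760. Total = 919.7+8157+13760 = 22840 lb/ft.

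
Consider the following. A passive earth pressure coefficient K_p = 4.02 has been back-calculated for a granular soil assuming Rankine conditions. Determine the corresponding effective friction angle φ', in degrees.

37.0°

K_p = (1+sin φ)/(1−sin φ) ⇒ sin φ = (K_p − 1)/(K_p + 1) = 0.6016.
φ = arcsin(0.6016) = 36.98°.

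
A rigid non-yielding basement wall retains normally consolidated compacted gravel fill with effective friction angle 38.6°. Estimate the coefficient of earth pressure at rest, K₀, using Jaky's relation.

K₀ = 1 − sin φ' = 1 − sin 38.6° = 0.3761.

0.376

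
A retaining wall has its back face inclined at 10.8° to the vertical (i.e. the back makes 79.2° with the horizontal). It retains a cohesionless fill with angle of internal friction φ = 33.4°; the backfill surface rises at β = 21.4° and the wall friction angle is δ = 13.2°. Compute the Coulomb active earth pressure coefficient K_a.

K_a = sin²(α+φ) / [sin²α · sin(α−δ) · (1 + √{sin(φ+δ)sin(φ−β) / (sin(α−δ)sin(α+β))})²].
With α = 79.2°, φ = 33.4°, δ = 13.2°, β = 21.4°: K_a = 0.4862.

0.486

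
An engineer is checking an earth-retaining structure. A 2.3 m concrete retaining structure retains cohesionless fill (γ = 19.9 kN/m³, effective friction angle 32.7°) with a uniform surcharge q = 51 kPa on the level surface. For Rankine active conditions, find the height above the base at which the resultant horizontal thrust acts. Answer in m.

1.03 m

K_a = 0.2985.
Triangular part P₁ = ½K_aγH² = 15.71 at H/3 = 0.7667 m; rectangular part P₂ = K_a q H = 35.01 at H/2 = 1.150 m.
ȳ = (P₁·0.7667 + P₂·1.150)/(P₁+P₂) = 1.031 m.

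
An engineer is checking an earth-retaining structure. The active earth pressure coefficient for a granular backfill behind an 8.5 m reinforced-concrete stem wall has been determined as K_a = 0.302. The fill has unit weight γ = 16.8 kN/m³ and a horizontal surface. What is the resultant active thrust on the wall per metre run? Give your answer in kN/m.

P = ½ K_a γ H² = 0.5 × 0.302 × 16.8 × 8.5² = 183.3 kN/m.

183 kN/m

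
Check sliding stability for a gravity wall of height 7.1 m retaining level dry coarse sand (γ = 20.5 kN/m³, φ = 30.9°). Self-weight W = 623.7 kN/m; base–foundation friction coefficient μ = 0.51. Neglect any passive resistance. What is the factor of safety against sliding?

1.92

K_a = tan²(45° − 30.9°/2) = 0.3214.
P_a = ½K_aγH² = 0.5×0.3214×20.5×7.1² = 166.1 kN/m, acting at H/3 = 2.367 m above the base.
FS_sliding = μW / P_a = 0.51×623.7 / 166.1 = 1.915.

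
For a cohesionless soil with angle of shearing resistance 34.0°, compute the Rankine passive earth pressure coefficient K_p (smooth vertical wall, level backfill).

K_p = (1 + sin φ)/(1 − sin φ) = tan²(45° + 34.0°/2) = 3.537.

3.54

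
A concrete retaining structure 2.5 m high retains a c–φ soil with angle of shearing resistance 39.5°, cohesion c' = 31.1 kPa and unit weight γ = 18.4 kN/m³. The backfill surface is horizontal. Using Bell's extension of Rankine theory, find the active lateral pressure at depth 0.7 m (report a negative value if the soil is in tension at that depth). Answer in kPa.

K_a = (1 − sin φ)/(1 + sin φ) = 0.2224.
σ_a = K_a γ z − 2c√K_a = 0.2224×18.4×0.7 − 2×31.1×0.4716 = -26.47 kPa.

-26.5 kPa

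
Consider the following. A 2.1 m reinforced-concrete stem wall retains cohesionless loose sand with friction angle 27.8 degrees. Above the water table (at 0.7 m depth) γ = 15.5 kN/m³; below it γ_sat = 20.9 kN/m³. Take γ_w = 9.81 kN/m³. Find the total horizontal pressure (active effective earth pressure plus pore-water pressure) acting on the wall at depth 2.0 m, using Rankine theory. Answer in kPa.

K_a = (1 − sin φ)/(1 + sin φ) = 0.3639.
γ' = 20.9 − 9.81 = 11.09 kN/m³.
Effective vertical stress at 2.0 m: σ'_v = 15.5×0.7 + 11.09×1.30 = 25.27 kPa.
σ'_h = K_a σ'_v = 0.3639 × 25.27 = 9.195 kPa; u = γ_w × 1.30 = 12.75 kPa.
Total σ_h = 9.195 + 12.75 = 21.95 kPa.

21.9 kPa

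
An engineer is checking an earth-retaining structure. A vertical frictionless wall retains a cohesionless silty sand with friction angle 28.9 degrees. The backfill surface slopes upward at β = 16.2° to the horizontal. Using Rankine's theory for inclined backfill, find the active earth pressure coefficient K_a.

K_a = cos β · (cos β − √(cos²β − cos²φ)) / (cos β + √(cos²β − cos²φ)).
cos β = 0.9603, cos φ = 0.8755, √(cos²β − cos²φ) = 0.3946.
K_a = 0.9603 × (0.9603 − 0.3946)/(0.9603 + 0.3946) = 0.4009.

0.401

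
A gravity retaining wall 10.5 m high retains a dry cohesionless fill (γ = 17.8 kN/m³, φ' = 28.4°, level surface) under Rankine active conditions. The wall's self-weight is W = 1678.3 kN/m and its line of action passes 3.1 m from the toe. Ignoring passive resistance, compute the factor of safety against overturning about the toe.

K_a = tan²(45° − 28.4°/2) = 0.3554.
P_a = ½K_aγH² = 0.5×0.3554×17.8×10.5² = 348.7 kN/m, acting at H/3 = 3.500 m above the base.
Overturning moment M_o = P_a × H/3 = 348.7 × 3.500 = 1220.
Resisting moment M_r = W × 3.1 = 1678.3 × 3.1 = 5203.
FS_overturning = M_r/M_o = 5203/1220 = 4.263.

4.26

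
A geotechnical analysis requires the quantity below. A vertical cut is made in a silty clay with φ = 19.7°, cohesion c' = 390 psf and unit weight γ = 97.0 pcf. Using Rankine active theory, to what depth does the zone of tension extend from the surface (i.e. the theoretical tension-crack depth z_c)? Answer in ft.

K_a = tan²(45° − 19.7°/2) = 0.4958; √K_a = 0.7041.
The active pressure is zero where K_a γ z = 2c√K_a, so z_c = 2c/(γ√K_a) = 2×390/(97.0×0.7041) = 11.42 ft.

11.4 ft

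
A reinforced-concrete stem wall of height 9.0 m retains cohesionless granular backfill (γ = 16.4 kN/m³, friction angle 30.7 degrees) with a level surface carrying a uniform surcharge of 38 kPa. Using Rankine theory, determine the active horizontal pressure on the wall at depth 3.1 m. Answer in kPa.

K_a = (1 − sin φ)/(1 + sin φ) = 0.3240.
σ_v = γz + q = 16.4 × 3.1 + 38 = 88.84 kPa.
σ_h = K_a σ_v = 0.3240 × 88.84 = 28.79 kPa.

28.8 kPa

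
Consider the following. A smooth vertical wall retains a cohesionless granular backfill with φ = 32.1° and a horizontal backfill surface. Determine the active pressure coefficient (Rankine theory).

K_a = tan²(45° − φ/2) = tan²(28.95°) = 0.3060.

0.306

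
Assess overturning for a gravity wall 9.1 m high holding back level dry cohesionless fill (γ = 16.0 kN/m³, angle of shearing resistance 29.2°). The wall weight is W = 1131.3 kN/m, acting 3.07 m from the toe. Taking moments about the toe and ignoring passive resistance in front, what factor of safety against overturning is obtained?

K_a = tan²(45° − 29.2°/2) = 0.3442.
P_a = ½K_aγH² = 0.5×0.3442×16.0×9.1² = 228.0 kN/m, acting at H/3 = 3.033 m above the base.
Overturning moment M_o = P_a × H/3 = 228.0 × 3.033 = 691.7.
Resisting moment M_r = W × 3.07 = 1131.3 × 3.07 = 3473.
FS_overturning = M_r/M_o = 3473/691.7 = 5.021.

5.02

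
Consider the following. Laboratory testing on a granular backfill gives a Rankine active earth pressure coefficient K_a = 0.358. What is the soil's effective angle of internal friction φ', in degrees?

28.2°

K_a = tan²(45° − φ/2) ⇒ 45° − φ/2 = arctan(√0.358) = 30.89°.
φ = 2(45° − 30.89°) = 28.21°.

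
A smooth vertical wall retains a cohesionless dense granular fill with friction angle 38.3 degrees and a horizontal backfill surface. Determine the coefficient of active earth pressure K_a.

K_a = (1 − sin φ)/(1 + sin φ) = (1 − sin 38.3°)/(1 + sin 38.3°) = 0.2347.

0.235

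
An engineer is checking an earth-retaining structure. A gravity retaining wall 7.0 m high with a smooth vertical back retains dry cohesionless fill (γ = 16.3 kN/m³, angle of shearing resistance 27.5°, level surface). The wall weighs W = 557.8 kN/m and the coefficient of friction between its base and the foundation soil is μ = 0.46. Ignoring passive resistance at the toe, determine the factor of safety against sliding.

K_a = tan²(45° − 27.5°/2) = 0.3682.
P_a = ½K_aγH² = 0.5×0.3682×16.3×7.0² = 147.1 kN/m, acting at H/3 = 2.333 m above the base.
FS_sliding = μW / P_a = 0.46×557.8 / 147.1 = 1.745.

1.74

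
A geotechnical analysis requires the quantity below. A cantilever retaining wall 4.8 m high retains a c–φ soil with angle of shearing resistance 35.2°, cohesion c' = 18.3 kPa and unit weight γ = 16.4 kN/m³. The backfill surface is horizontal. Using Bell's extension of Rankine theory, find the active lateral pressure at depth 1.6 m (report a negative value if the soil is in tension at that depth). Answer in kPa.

-11.9 kPa

K_a = (1 − sin φ)/(1 + sin φ) = 0.2687.
σ_a = K_a γ z − 2c√K_a = 0.2687×16.4×1.6 − 2×18.3×0.5184 = -11.92 kPa.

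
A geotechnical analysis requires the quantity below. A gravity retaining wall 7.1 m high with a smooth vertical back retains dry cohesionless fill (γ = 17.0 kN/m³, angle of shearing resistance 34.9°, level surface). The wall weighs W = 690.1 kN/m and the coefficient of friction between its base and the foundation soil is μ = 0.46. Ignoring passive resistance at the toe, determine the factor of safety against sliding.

2.72

K_a = tan²(45° − 34.9°/2) = 0.2721.
P_a = ½K_aγH² = 0.5×0.2721×17.0×7.1² = 116.6 kN/m, acting at H/3 = 2.367 m above the base.
FS_sliding = μW / P_a = 0.46×690.1 / 116.6 = 2.722.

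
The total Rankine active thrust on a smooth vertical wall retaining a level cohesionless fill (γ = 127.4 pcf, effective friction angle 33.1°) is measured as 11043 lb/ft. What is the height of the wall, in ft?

K_a = 0.2936. P_a = ½ K_a γ H² ⇒ H = √(2P_a/(K_a γ)).
H = √(2×11043/(0.2936×127.4)) = 24.30 ft.

24.3 ft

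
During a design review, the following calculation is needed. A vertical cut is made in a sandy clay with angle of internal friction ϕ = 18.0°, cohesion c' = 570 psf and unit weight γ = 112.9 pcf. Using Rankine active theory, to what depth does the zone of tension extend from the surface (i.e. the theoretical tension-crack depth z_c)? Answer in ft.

13.9 ft

K_a = tan²(45° − 18.0°/2) = 0.5279; √K_a = 0.7265.
The active pressure is zero where K_a γ z = 2c√K_a, so z_c = 2c/(γ√K_a) = 2×570/(112.9×0.7265) = 13.90 ft.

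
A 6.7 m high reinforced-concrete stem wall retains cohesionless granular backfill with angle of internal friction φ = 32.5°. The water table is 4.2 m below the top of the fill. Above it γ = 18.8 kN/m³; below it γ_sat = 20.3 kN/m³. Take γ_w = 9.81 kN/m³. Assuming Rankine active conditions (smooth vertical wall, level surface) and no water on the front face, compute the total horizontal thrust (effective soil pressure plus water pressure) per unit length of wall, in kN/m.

150 kN/m

K_a = tan²(45° − φ/2) = 0.3010.
γ' = 20.3 − 9.81 = 10.49 kN/m³. Depth below WT = 2.5 m.
σ'_h at WT = K_a γ d_w = 23.77 kPa; at base = 23.77 + K_a γ' × 2.5 = 31.66 kPa.
P₁ (0–4.2 m) = ½×23.77×4.2 = 49.91. P₂ (4.2–6.7 m) = ½(23.77+31.66)×2.5 = 69.28.
P_w = ½ γ_w h₂² = 0.5×9.81×2.5² = 30.66. Total = 49.91+69.28+30.66 = 149.8 kN/m.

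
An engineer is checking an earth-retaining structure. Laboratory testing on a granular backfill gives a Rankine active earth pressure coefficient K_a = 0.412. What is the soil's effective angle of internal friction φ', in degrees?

24.6°

K_a = tan²(45° − φ/2) ⇒ 45° − φ/2 = arctan(√0.412) = 32.70°.
φ = 2(45° − 32.70°) = 24.61°.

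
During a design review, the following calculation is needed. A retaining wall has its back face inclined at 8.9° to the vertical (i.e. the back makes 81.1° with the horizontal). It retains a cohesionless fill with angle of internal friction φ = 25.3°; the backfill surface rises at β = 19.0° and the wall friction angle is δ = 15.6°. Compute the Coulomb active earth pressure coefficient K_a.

0.629

K_a = sin²(α+φ) / [sin²α · sin(α−δ) · (1 + √{sin(φ+δ)sin(φ−β) / (sin(α−δ)sin(α+β))})²].
With α = 81.1°, φ = 25.3°, δ = 15.6°, β = 19.0°: K_a = 0.6293.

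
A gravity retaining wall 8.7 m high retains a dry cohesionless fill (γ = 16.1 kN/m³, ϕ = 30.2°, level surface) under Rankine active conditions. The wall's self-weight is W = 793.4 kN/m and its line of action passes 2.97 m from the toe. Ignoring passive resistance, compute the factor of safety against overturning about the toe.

4.03

K_a = tan²(45° − 30.2°/2) = 0.3307.
P_a = ½K_aγH² = 0.5×0.3307×16.1×8.7² = 201.5 kN/m, acting at H/3 = 2.900 m above the base.
Overturning moment M_o = P_a × H/3 = 201.5 × 2.900 = 584.3.
Resisting moment M_r = W × 2.97 = 793.4 × 2.97 = 2356.
FS_overturning = M_r/M_o = 2356/584.3 = 4.033.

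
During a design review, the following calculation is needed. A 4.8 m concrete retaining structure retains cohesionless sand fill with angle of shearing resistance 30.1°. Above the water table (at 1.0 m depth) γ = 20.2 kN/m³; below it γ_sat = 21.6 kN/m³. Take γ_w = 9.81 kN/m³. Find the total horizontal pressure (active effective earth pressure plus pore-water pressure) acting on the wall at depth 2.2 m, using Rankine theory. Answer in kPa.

23.2 kPa

K_a = (1 − sin φ)/(1 + sin φ) = 0.3320.
γ' = 21.6 − 9.81 = 11.79 kN/m³.
Effective vertical stress at 2.2 m: σ'_v = 20.2×1.0 + 11.79×1.20 = 34.35 kPa.
σ'_h = K_a σ'_v = 0.3320 × 34.35 = 11.40 kPa; u = γ_w × 1.20 = 11.77 kPa.
Total σ_h = 11.40 + 11.77 = 23.18 kPa.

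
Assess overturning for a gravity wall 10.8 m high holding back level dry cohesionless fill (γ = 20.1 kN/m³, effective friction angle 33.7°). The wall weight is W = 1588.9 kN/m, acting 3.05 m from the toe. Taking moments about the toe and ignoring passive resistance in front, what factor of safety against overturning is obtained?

K_a = tan²(45° − 33.7°/2) = 0.2863.
P_a = ½K_aγH² = 0.5×0.2863×20.1×10.8² = 335.6 kN/m, acting at H/3 = 3.600 m above the base.
Overturning moment M_o = P_a × H/3 = 335.6 × 3.600 = 1208.
Resisting moment M_r = W × 3.05 = 1588.9 × 3.05 = 4846.
FS_overturning = M_r/M_o = 4846/1208 = 4.011.

4.01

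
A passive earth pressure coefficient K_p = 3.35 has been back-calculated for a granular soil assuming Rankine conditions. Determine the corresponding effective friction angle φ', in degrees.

K_p = (1+sin φ)/(1−sin φ) ⇒ sin φ = (K_p − 1)/(K_p + 1) = 0.5402.
φ = arcsin(0.5402) = 32.70°.

32.7°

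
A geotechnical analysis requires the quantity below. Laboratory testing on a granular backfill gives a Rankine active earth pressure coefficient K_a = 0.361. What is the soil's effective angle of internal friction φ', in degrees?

K_a = tan²(45° − φ/2) ⇒ 45° − φ/2 = arctan(√0.361) = 31.00°.
φ = 2(45° − 31.00°) = 28.00°.

28.0°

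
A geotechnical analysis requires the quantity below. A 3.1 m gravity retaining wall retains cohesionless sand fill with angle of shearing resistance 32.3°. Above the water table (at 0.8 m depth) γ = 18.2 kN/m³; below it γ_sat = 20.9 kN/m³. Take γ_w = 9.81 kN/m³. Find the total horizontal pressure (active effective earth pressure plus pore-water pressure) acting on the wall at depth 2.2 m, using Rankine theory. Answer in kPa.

K_a = (1 − sin φ)/(1 + sin φ) = 0.3035.
γ' = 20.9 − 9.81 = 11.09 kN/m³.
Effective vertical stress at 2.2 m: σ'_v = 18.2×0.8 + 11.09×1.40 = 30.09 kPa.
σ'_h = K_a σ'_v = 0.3035 × 30.09 = 9.131 kPa; u = γ_w × 1.40 = 13.73 kPa.
Total σ_h = 9.131 + 13.73 = 22.86 kPa.

22.9 kPa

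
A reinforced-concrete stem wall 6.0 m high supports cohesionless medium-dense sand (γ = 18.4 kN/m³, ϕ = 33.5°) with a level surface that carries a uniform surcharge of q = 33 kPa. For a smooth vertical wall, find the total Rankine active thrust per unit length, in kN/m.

K_a = tan²(45° − φ/2) = 0.2887.
Soil triangle: ½ K_a γ H² = 0.5×0.2887×18.4×6.0² = 95.62 kN/m.
Surcharge rectangle: K_a q H = 0.2887×33×6.0 = 57.16 kN/m.
Total = 95.62 + 57.16 = 152.8 kN/m.

153 kN/m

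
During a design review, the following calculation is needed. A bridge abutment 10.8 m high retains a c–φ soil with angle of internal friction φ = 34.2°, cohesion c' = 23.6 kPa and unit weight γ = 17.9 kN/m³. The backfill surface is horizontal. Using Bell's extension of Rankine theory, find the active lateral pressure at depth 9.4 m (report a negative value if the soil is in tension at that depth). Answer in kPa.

K_a = (1 − sin φ)/(1 + sin φ) = 0.2803.
σ_a = K_a γ z − 2c√K_a = 0.2803×17.9×9.4 − 2×23.6×0.5295 = 22.18 kPa.

22.2 kPa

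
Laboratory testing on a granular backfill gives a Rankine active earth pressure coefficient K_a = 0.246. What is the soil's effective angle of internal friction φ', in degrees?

K_a = tan²(45° − φ/2) ⇒ 45° − φ/2 = arctan(√0.246) = 26.38°.
φ = 2(45° − 26.38°) = 37.24°.

37.2°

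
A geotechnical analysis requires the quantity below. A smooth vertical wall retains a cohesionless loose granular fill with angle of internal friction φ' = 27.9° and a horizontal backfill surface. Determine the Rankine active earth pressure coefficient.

0.362

K_a = (1 − sin φ)/(1 + sin φ) = (1 − sin 27.9°)/(1 + sin 27.9°) = 0.3625.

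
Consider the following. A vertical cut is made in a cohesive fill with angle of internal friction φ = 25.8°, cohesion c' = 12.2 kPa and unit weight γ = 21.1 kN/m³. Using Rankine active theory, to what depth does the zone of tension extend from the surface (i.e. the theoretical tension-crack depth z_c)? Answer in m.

1.84 m

K_a = tan²(45° − 25.8°/2) = 0.3935; √K_a = 0.6273.
The active pressure is zero where K_a γ z = 2c√K_a, so z_c = 2c/(γ√K_a) = 2×12.2/(21.1×0.6273) = 1.843 m.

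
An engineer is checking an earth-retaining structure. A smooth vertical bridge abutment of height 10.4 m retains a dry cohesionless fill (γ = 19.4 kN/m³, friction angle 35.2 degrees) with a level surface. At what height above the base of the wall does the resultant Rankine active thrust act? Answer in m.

K_a = 0.2687.
The pressure distribution is triangular, so the resultant acts at H/3 above the base = 10.4/3 = 3.467 m.

3.47 m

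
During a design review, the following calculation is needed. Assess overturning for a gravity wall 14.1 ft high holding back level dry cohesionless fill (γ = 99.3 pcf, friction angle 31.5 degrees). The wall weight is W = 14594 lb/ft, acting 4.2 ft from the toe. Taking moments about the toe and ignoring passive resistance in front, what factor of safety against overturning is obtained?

4.21

K_a = tan²(45° − 31.5°/2) = 0.3136.
P_a = ½K_aγH² = 0.5×0.3136×99.3×14.1² = 3096 lb/ft, acting at H/3 = 4.700 ft above the base.
Overturning moment M_o = P_a × H/3 = 3096 × 4.700 = 14550.
Resisting moment M_r = W × 4.2 = 14594 × 4.2 = 61290.
FS_overturning = M_r/M_o = 61290/14550 = 4.213.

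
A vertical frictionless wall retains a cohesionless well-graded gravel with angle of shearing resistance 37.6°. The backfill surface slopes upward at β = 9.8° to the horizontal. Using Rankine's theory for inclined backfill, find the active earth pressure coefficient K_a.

K_a = cos β · (cos β − √(cos²β − cos²φ)) / (cos β + √(cos²β − cos²φ)).
cos β = 0.9854, cos φ = 0.7923, √(cos²β − cos²φ) = 0.5859.
K_a = 0.9854 × (0.9854 − 0.5859)/(0.9854 + 0.5859) = 0.2505.

0.251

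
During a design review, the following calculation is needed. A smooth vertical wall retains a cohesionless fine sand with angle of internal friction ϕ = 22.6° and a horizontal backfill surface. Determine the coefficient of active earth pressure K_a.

0.445

K_a = tan²(45° − φ/2) = tan²(33.70°) = 0.4448.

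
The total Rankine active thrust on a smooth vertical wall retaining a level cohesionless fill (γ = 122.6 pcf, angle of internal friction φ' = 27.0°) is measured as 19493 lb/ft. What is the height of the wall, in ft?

K_a = 0.3755. P_a = ½ K_a γ H² ⇒ H = √(2P_a/(K_a γ)).
H = √(2×19493/(0.3755×122.6)) = 29.10 ft.

29.1 ft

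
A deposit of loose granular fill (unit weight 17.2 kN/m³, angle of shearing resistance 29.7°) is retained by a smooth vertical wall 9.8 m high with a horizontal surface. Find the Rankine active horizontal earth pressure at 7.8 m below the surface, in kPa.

45.3 kPa

K_a = (1 − sin φ)/(1 + sin φ) = 0.3374.
σ_h = K_a γ z = 0.3374 × 17.2 × 7.8 = 45.26 kPa.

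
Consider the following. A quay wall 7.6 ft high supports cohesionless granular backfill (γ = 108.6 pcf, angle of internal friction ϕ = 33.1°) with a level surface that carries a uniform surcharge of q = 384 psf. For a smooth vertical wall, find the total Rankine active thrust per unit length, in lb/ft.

1780 lb/ft

K_a = tan²(45° − φ/2) = 0.2936.
Soil triangle: ½ K_a γ H² = 0.5×0.2936×108.6×7.6² = 920.8 lb/ft.
Surcharge rectangle: K_a q H = 0.2936×384×7.6 = 856.8 lb/ft.
Total = 920.8 + 856.8 = 1778 lb/ft.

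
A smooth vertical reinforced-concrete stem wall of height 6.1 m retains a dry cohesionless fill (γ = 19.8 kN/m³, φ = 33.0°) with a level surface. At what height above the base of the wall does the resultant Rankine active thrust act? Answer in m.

K_a = 0.2948.
The pressure distribution is triangular, so the resultant acts at H/3 above the base = 6.1/3 = 2.033 m.

2.03 m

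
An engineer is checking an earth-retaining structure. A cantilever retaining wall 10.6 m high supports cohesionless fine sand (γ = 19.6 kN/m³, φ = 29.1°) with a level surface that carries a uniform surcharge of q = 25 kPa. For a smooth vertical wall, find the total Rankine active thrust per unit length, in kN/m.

472 kN/m

K_a = tan²(45° − φ/2) = 0.3456.
Soil triangle: ½ K_a γ H² = 0.5×0.3456×19.6×10.6² = 380.5 kN/m.
Surcharge rectangle: K_a q H = 0.3456×25×10.6 = 91.58 kN/m.
Total = 380.5 + 91.58 = 472.1 kN/m.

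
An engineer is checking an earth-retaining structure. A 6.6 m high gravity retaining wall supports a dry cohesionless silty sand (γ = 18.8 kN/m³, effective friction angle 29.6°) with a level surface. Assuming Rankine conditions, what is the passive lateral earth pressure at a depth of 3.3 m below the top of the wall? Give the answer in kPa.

K_p = (1 + sin φ)/(1 − sin φ) = 2.952.
σ_h = K_p γ z = 2.952 × 18.8 × 3.3 = 183.1 kPa.

183 kPa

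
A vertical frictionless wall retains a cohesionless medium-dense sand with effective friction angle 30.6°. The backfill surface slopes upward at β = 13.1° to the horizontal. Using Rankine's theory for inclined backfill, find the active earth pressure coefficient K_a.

0.353

K_a = cos β · (cos β − √(cos²β − cos²φ)) / (cos β + √(cos²β − cos²φ)).
cos β = 0.9740, cos φ = 0.8607, √(cos²β − cos²φ) = 0.4558.
K_a = 0.9740 × (0.9740 − 0.4558)/(0.9740 + 0.4558) = 0.3530.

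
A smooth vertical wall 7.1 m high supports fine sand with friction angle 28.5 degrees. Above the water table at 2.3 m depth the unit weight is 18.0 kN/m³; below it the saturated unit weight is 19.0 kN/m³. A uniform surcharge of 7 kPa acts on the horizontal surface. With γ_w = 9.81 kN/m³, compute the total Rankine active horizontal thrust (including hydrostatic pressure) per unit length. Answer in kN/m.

255 kN/m

K_a = tan²(45° − φ/2) = 0.3540.
γ' = 19.0 − 9.81 = 9.190 kN/m³. h₂ = H − d_w = 4.8 m.
σ'_h: at surface K_a·q = 2.478; at WT K_a(q+γd_w) = 17.13; at base K_a(q+γd_w+γ'h₂) = 32.74 kPa.
P₁ = ½(2.478+17.13)×2.3 = 22.55; P₂ = ½(17.13+32.74)×4.8 = 119.7; P_w = ½γ_w h₂² = 113.0.
Total = 22.55+119.7+113.0 = 255.3 kN/m.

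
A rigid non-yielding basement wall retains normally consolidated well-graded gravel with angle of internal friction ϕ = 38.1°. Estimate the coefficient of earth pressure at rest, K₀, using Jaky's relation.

0.383

K₀ = 1 − sin φ' = 1 − sin 38.1° = 0.3830.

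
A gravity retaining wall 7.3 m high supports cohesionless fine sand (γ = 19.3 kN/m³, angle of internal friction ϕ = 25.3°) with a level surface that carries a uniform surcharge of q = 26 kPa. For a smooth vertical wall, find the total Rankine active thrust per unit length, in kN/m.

K_a = tan²(45° − φ/2) = 0.4012.
Soil triangle: ½ K_a γ H² = 0.5×0.4012×19.3×7.3² = 206.3 kN/m.
Surcharge rectangle: K_a q H = 0.4012×26×7.3 = 76.15 kN/m.
Total = 206.3 + 76.15 = 282.5 kN/m.

282 kN/m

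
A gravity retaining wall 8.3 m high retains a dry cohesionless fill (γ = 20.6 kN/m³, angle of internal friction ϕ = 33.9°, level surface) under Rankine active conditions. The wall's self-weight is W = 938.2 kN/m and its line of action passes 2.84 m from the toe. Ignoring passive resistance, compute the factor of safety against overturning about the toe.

4.78

K_a = tan²(45° − 33.9°/2) = 0.2839.
P_a = ½K_aγH² = 0.5×0.2839×20.6×8.3² = 201.5 kN/m, acting at H/3 = 2.767 m above the base.
Overturning moment M_o = P_a × H/3 = 201.5 × 2.767 = 557.3.
Resisting moment M_r = W × 2.84 = 938.2 × 2.84 = 2664.
FS_overturning = M_r/M_o = 2664/557.3 = 4.781.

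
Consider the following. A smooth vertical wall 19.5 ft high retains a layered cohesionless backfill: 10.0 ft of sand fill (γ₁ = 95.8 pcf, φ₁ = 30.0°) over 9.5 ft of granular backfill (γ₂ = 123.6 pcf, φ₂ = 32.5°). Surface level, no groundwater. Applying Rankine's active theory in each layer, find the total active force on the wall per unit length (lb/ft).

K_a1 = tan²(45°−30.0°/2) = 0.3333; K_a2 = tan²(45°−32.5°/2) = 0.3010.
Layer 1: σ at base = K_a1 γ₁ h₁ = 319.3 psf; P₁ = ½×319.3×10.0 = 1597.
Layer 2: σ_v at top = γ₁h₁ = 958.0; σ_h top = K_a2×958.0 = 288.3; σ_h base = K_a2×(958.0+123.6×9.5) = 641.8.
P₂ = ½(288.3+641.8)×9.5 = 4418. Total P_a = 1597+4418 = 6015 lb/ft.

6010 lb/ft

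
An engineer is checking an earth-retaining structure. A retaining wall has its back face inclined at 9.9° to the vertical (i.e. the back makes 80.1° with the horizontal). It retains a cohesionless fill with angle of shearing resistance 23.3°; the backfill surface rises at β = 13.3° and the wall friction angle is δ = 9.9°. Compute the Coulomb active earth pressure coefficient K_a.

0.596

K_a = sin²(α+φ) / [sin²α · sin(α−δ) · (1 + √{sin(φ+δ)sin(φ−β) / (sin(α−δ)sin(α+β))})²].
With α = 80.1°, φ = 23.3°, δ = 9.9°, β = 13.3°: K_a = 0.5965.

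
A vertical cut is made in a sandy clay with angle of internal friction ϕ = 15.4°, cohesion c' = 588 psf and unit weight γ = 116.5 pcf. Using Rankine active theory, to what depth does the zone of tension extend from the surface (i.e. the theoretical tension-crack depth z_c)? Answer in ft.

K_a = tan²(45° − 15.4°/2) = 0.5803; √K_a = 0.7618.
The active pressure is zero where K_a γ z = 2c√K_a, so z_c = 2c/(γ√K_a) = 2×588/(116.5×0.7618) = 13.25 ft.

13.3 ft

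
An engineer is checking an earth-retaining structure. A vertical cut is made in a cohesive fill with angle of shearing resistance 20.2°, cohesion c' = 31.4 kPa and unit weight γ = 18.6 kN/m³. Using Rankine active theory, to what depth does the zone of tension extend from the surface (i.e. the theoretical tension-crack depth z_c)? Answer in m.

4.84 m

K_a = tan²(45° − 20.2°/2) = 0.4867; √K_a = 0.6976.
The active pressure is zero where K_a γ z = 2c√K_a, so z_c = 2c/(γ√K_a) = 2×31.4/(18.6×0.6976) = 4.840 m.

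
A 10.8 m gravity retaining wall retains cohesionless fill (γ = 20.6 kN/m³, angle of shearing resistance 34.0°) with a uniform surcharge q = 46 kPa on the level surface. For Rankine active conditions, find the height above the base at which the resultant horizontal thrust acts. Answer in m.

4.13 m

K_a = 0.2827.
Triangular part P₁ = ½K_aγH² = 339.7 at H/3 = 3.600 m; rectangular part P₂ = K_a q H = 140.5 at H/2 = 5.400 m.
ȳ = (P₁·3.600 + P₂·5.400)/(P₁+P₂) = 4.127 m.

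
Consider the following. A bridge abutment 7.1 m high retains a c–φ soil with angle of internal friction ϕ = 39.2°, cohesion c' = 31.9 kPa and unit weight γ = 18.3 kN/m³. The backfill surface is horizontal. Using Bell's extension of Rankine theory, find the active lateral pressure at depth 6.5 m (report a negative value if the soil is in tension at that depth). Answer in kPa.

-3.48 kPa

K_a = (1 − sin φ)/(1 + sin φ) = 0.2255.
σ_a = K_a γ z − 2c√K_a = 0.2255×18.3×6.5 − 2×31.9×0.4748 = -3.475 kPa.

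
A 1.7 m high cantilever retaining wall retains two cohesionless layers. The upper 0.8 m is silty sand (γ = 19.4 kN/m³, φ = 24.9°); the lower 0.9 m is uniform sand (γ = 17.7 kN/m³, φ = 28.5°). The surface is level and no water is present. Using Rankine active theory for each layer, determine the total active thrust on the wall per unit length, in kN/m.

10.0 kN/m

K_a1 = tan²(45°−24.9°/2) = 0.4074; K_a2 = tan²(45°−28.5°/2) = 0.3540.
Layer 1: σ at base = K_a1 γ₁ h₁ = 6.323 kPa; P₁ = ½×6.323×0.8 = 2.529.
Layer 2: σ_v at top = γ₁h₁ = 15.52; σ_h top = K_a2×15.52 = 5.493; σ_h base = K_a2×(15.52+17.7×0.9) = 11.13.
P₂ = ½(5.493+11.13)×0.9 = 7.481. Total P_a = 2.529+7.481 = 10.01 kN/m.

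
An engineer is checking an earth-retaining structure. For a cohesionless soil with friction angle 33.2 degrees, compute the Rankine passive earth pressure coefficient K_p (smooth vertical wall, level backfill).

3.42

K_p = (1 + sin φ)/(1 − sin φ) = tan²(45° + 33.2°/2) = 3.421.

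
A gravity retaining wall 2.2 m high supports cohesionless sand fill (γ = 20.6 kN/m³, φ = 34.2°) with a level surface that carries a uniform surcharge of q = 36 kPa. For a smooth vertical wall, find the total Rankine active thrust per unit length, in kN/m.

36.2 kN/m

K_a = tan²(45° − φ/2) = 0.2803.
Soil triangle: ½ K_a γ H² = 0.5×0.2803×20.6×2.2² = 13.98 kN/m.
Surcharge rectangle: K_a q H = 0.2803×36×2.2 = 22.20 kN/m.
Total = 13.98 + 22.20 = 36.18 kN/m.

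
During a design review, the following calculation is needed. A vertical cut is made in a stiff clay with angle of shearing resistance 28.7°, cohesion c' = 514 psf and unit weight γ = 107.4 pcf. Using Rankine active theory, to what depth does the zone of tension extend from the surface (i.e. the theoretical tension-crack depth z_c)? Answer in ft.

16.2 ft

K_a = tan²(45° − 28.7°/2) = 0.3511; √K_a = 0.5926.
The active pressure is zero where K_a γ z = 2c√K_a, so z_c = 2c/(γ√K_a) = 2×514/(107.4×0.5926) = 16.15 ft.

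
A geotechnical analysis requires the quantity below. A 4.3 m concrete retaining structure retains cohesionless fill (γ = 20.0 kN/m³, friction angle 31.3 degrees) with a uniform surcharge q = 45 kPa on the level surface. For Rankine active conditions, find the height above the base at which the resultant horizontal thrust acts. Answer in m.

K_a = 0.3162.
Triangular part P₁ = ½K_aγH² = 58.47 at H/3 = 1.433 m; rectangular part P₂ = K_a q H = 61.19 at H/2 = 2.150 m.
ȳ = (P₁·1.433 + P₂·2.150)/(P₁+P₂) = 1.800 m.

1.80 m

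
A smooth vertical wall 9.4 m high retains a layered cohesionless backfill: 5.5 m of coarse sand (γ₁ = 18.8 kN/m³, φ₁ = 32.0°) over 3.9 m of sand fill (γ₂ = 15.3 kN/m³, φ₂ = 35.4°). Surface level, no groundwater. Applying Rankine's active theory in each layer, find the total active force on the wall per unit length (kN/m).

K_a1 = tan²(45°−32.0°/2) = 0.3073; K_a2 = tan²(45°−35.4°/2) = 0.2664.
Layer 1: σ at base = K_a1 γ₁ h₁ = 31.77 kPa; P₁ = ½×31.77×5.5 = 87.37.
Layer 2: σ_v at top = γ₁h₁ = 103.4; σ_h top = K_a2×103.4 = 27.55; σ_h base = K_a2×(103.4+15.3×3.9) = 43.44.
P₂ = ½(27.55+43.44)×3.9 = 138.4. Total P_a = 87.37+138.4 = 225.8 kN/m.

226 kN/m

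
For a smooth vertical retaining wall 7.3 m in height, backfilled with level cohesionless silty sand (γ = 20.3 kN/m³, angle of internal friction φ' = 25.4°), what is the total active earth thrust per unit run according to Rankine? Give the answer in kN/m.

216 kN/m

K_a = tan²(45° − φ/2) = 0.3996.
P_a = ½ K_a γ H² = 0.5 × 0.3996 × 20.3 × 7.3² = 216.2 kN/m.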